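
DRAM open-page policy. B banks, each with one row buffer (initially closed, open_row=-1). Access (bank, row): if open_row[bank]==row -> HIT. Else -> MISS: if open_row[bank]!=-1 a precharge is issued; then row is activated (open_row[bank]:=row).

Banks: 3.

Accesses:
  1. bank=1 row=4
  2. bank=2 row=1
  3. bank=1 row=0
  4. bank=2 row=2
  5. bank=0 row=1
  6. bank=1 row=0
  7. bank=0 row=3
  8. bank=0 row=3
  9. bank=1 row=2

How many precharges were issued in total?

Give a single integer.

Answer: 4

Derivation:
Acc 1: bank1 row4 -> MISS (open row4); precharges=0
Acc 2: bank2 row1 -> MISS (open row1); precharges=0
Acc 3: bank1 row0 -> MISS (open row0); precharges=1
Acc 4: bank2 row2 -> MISS (open row2); precharges=2
Acc 5: bank0 row1 -> MISS (open row1); precharges=2
Acc 6: bank1 row0 -> HIT
Acc 7: bank0 row3 -> MISS (open row3); precharges=3
Acc 8: bank0 row3 -> HIT
Acc 9: bank1 row2 -> MISS (open row2); precharges=4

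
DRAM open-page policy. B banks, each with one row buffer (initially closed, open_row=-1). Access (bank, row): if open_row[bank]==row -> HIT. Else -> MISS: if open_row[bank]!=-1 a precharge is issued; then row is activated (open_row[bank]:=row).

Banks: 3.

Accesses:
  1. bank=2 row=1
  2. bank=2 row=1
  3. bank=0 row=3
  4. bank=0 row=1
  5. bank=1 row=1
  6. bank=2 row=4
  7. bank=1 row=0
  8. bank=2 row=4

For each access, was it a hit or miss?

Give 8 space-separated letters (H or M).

Acc 1: bank2 row1 -> MISS (open row1); precharges=0
Acc 2: bank2 row1 -> HIT
Acc 3: bank0 row3 -> MISS (open row3); precharges=0
Acc 4: bank0 row1 -> MISS (open row1); precharges=1
Acc 5: bank1 row1 -> MISS (open row1); precharges=1
Acc 6: bank2 row4 -> MISS (open row4); precharges=2
Acc 7: bank1 row0 -> MISS (open row0); precharges=3
Acc 8: bank2 row4 -> HIT

Answer: M H M M M M M H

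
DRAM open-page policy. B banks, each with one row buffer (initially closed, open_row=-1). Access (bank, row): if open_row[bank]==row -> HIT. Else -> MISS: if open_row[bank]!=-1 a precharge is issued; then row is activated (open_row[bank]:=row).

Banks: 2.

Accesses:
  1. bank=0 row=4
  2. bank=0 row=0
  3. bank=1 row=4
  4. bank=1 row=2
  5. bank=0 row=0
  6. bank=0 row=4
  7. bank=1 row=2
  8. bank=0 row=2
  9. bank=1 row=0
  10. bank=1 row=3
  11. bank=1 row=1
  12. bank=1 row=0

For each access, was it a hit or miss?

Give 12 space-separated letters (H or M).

Answer: M M M M H M H M M M M M

Derivation:
Acc 1: bank0 row4 -> MISS (open row4); precharges=0
Acc 2: bank0 row0 -> MISS (open row0); precharges=1
Acc 3: bank1 row4 -> MISS (open row4); precharges=1
Acc 4: bank1 row2 -> MISS (open row2); precharges=2
Acc 5: bank0 row0 -> HIT
Acc 6: bank0 row4 -> MISS (open row4); precharges=3
Acc 7: bank1 row2 -> HIT
Acc 8: bank0 row2 -> MISS (open row2); precharges=4
Acc 9: bank1 row0 -> MISS (open row0); precharges=5
Acc 10: bank1 row3 -> MISS (open row3); precharges=6
Acc 11: bank1 row1 -> MISS (open row1); precharges=7
Acc 12: bank1 row0 -> MISS (open row0); precharges=8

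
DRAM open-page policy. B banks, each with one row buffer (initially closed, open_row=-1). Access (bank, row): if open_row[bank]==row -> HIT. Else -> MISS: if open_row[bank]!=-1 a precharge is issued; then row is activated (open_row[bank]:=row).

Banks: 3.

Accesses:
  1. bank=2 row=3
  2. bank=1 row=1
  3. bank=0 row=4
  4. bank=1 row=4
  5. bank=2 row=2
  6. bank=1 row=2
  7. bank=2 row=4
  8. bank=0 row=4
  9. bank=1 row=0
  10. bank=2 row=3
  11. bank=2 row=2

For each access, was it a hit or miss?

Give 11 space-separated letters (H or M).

Acc 1: bank2 row3 -> MISS (open row3); precharges=0
Acc 2: bank1 row1 -> MISS (open row1); precharges=0
Acc 3: bank0 row4 -> MISS (open row4); precharges=0
Acc 4: bank1 row4 -> MISS (open row4); precharges=1
Acc 5: bank2 row2 -> MISS (open row2); precharges=2
Acc 6: bank1 row2 -> MISS (open row2); precharges=3
Acc 7: bank2 row4 -> MISS (open row4); precharges=4
Acc 8: bank0 row4 -> HIT
Acc 9: bank1 row0 -> MISS (open row0); precharges=5
Acc 10: bank2 row3 -> MISS (open row3); precharges=6
Acc 11: bank2 row2 -> MISS (open row2); precharges=7

Answer: M M M M M M M H M M M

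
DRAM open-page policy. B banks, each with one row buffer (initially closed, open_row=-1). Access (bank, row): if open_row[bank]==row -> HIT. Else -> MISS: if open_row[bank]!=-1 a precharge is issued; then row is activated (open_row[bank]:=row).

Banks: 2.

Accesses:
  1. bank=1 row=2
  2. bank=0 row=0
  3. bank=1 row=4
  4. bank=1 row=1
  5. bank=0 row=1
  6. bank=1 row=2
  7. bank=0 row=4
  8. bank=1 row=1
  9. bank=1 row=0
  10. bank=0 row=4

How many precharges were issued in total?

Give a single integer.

Acc 1: bank1 row2 -> MISS (open row2); precharges=0
Acc 2: bank0 row0 -> MISS (open row0); precharges=0
Acc 3: bank1 row4 -> MISS (open row4); precharges=1
Acc 4: bank1 row1 -> MISS (open row1); precharges=2
Acc 5: bank0 row1 -> MISS (open row1); precharges=3
Acc 6: bank1 row2 -> MISS (open row2); precharges=4
Acc 7: bank0 row4 -> MISS (open row4); precharges=5
Acc 8: bank1 row1 -> MISS (open row1); precharges=6
Acc 9: bank1 row0 -> MISS (open row0); precharges=7
Acc 10: bank0 row4 -> HIT

Answer: 7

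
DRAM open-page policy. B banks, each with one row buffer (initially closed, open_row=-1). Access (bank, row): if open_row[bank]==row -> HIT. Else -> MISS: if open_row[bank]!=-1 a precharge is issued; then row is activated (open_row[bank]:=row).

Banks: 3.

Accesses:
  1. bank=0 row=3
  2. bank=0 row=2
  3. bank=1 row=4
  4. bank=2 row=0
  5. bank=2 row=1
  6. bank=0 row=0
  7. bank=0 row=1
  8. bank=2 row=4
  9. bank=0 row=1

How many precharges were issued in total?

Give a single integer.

Acc 1: bank0 row3 -> MISS (open row3); precharges=0
Acc 2: bank0 row2 -> MISS (open row2); precharges=1
Acc 3: bank1 row4 -> MISS (open row4); precharges=1
Acc 4: bank2 row0 -> MISS (open row0); precharges=1
Acc 5: bank2 row1 -> MISS (open row1); precharges=2
Acc 6: bank0 row0 -> MISS (open row0); precharges=3
Acc 7: bank0 row1 -> MISS (open row1); precharges=4
Acc 8: bank2 row4 -> MISS (open row4); precharges=5
Acc 9: bank0 row1 -> HIT

Answer: 5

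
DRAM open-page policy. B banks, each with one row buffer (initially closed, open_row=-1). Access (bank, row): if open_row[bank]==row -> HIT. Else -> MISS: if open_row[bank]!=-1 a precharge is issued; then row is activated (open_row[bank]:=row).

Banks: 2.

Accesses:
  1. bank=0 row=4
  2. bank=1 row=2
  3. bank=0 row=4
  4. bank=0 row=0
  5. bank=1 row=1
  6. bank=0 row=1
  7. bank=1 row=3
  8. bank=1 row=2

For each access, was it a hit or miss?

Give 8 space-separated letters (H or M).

Acc 1: bank0 row4 -> MISS (open row4); precharges=0
Acc 2: bank1 row2 -> MISS (open row2); precharges=0
Acc 3: bank0 row4 -> HIT
Acc 4: bank0 row0 -> MISS (open row0); precharges=1
Acc 5: bank1 row1 -> MISS (open row1); precharges=2
Acc 6: bank0 row1 -> MISS (open row1); precharges=3
Acc 7: bank1 row3 -> MISS (open row3); precharges=4
Acc 8: bank1 row2 -> MISS (open row2); precharges=5

Answer: M M H M M M M M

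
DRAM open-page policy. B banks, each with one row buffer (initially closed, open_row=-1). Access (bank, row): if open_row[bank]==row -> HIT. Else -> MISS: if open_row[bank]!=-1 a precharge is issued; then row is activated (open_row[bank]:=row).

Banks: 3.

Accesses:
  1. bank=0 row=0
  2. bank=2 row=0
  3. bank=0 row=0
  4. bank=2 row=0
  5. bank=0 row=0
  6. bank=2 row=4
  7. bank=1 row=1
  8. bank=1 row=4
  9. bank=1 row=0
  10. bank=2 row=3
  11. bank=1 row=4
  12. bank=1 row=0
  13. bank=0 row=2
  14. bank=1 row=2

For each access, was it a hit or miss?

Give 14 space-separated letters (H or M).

Acc 1: bank0 row0 -> MISS (open row0); precharges=0
Acc 2: bank2 row0 -> MISS (open row0); precharges=0
Acc 3: bank0 row0 -> HIT
Acc 4: bank2 row0 -> HIT
Acc 5: bank0 row0 -> HIT
Acc 6: bank2 row4 -> MISS (open row4); precharges=1
Acc 7: bank1 row1 -> MISS (open row1); precharges=1
Acc 8: bank1 row4 -> MISS (open row4); precharges=2
Acc 9: bank1 row0 -> MISS (open row0); precharges=3
Acc 10: bank2 row3 -> MISS (open row3); precharges=4
Acc 11: bank1 row4 -> MISS (open row4); precharges=5
Acc 12: bank1 row0 -> MISS (open row0); precharges=6
Acc 13: bank0 row2 -> MISS (open row2); precharges=7
Acc 14: bank1 row2 -> MISS (open row2); precharges=8

Answer: M M H H H M M M M M M M M M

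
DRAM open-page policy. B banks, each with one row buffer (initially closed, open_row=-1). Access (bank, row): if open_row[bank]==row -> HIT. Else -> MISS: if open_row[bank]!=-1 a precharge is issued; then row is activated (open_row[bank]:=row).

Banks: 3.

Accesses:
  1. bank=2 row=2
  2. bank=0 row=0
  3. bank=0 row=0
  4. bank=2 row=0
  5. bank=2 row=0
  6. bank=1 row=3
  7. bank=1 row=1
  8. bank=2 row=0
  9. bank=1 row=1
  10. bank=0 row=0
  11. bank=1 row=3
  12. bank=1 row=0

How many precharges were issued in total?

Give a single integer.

Acc 1: bank2 row2 -> MISS (open row2); precharges=0
Acc 2: bank0 row0 -> MISS (open row0); precharges=0
Acc 3: bank0 row0 -> HIT
Acc 4: bank2 row0 -> MISS (open row0); precharges=1
Acc 5: bank2 row0 -> HIT
Acc 6: bank1 row3 -> MISS (open row3); precharges=1
Acc 7: bank1 row1 -> MISS (open row1); precharges=2
Acc 8: bank2 row0 -> HIT
Acc 9: bank1 row1 -> HIT
Acc 10: bank0 row0 -> HIT
Acc 11: bank1 row3 -> MISS (open row3); precharges=3
Acc 12: bank1 row0 -> MISS (open row0); precharges=4

Answer: 4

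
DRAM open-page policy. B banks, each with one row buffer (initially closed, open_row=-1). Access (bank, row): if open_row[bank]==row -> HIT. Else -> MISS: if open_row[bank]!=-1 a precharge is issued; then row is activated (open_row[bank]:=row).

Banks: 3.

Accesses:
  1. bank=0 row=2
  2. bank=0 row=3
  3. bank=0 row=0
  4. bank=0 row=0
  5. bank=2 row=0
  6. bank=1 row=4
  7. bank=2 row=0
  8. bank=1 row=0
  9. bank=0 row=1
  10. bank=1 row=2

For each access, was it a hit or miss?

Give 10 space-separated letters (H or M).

Acc 1: bank0 row2 -> MISS (open row2); precharges=0
Acc 2: bank0 row3 -> MISS (open row3); precharges=1
Acc 3: bank0 row0 -> MISS (open row0); precharges=2
Acc 4: bank0 row0 -> HIT
Acc 5: bank2 row0 -> MISS (open row0); precharges=2
Acc 6: bank1 row4 -> MISS (open row4); precharges=2
Acc 7: bank2 row0 -> HIT
Acc 8: bank1 row0 -> MISS (open row0); precharges=3
Acc 9: bank0 row1 -> MISS (open row1); precharges=4
Acc 10: bank1 row2 -> MISS (open row2); precharges=5

Answer: M M M H M M H M M M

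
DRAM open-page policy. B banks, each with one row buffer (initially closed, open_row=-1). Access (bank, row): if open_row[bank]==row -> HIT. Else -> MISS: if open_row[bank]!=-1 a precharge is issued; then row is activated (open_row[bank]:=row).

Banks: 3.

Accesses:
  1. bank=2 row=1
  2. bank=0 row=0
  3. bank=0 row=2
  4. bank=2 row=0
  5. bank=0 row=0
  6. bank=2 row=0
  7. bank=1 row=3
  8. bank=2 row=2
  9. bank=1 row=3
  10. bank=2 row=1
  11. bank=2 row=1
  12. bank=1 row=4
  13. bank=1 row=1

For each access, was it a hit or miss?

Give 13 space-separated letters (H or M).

Acc 1: bank2 row1 -> MISS (open row1); precharges=0
Acc 2: bank0 row0 -> MISS (open row0); precharges=0
Acc 3: bank0 row2 -> MISS (open row2); precharges=1
Acc 4: bank2 row0 -> MISS (open row0); precharges=2
Acc 5: bank0 row0 -> MISS (open row0); precharges=3
Acc 6: bank2 row0 -> HIT
Acc 7: bank1 row3 -> MISS (open row3); precharges=3
Acc 8: bank2 row2 -> MISS (open row2); precharges=4
Acc 9: bank1 row3 -> HIT
Acc 10: bank2 row1 -> MISS (open row1); precharges=5
Acc 11: bank2 row1 -> HIT
Acc 12: bank1 row4 -> MISS (open row4); precharges=6
Acc 13: bank1 row1 -> MISS (open row1); precharges=7

Answer: M M M M M H M M H M H M M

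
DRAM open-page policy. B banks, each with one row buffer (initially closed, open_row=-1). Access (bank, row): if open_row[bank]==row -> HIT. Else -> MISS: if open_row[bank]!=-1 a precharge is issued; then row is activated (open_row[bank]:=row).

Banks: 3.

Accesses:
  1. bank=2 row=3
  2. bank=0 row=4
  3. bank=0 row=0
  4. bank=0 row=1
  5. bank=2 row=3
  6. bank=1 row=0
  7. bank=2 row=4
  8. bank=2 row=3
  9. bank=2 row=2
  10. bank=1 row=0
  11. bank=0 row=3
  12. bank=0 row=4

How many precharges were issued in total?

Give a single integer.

Acc 1: bank2 row3 -> MISS (open row3); precharges=0
Acc 2: bank0 row4 -> MISS (open row4); precharges=0
Acc 3: bank0 row0 -> MISS (open row0); precharges=1
Acc 4: bank0 row1 -> MISS (open row1); precharges=2
Acc 5: bank2 row3 -> HIT
Acc 6: bank1 row0 -> MISS (open row0); precharges=2
Acc 7: bank2 row4 -> MISS (open row4); precharges=3
Acc 8: bank2 row3 -> MISS (open row3); precharges=4
Acc 9: bank2 row2 -> MISS (open row2); precharges=5
Acc 10: bank1 row0 -> HIT
Acc 11: bank0 row3 -> MISS (open row3); precharges=6
Acc 12: bank0 row4 -> MISS (open row4); precharges=7

Answer: 7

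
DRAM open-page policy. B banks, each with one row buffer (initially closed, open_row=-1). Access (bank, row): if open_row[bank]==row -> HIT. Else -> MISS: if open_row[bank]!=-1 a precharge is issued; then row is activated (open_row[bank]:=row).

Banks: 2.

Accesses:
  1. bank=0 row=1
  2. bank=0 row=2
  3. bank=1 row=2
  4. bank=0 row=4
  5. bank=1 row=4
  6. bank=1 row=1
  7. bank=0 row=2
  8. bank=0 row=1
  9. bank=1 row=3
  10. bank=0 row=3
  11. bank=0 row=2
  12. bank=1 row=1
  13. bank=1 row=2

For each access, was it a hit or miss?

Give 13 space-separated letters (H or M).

Acc 1: bank0 row1 -> MISS (open row1); precharges=0
Acc 2: bank0 row2 -> MISS (open row2); precharges=1
Acc 3: bank1 row2 -> MISS (open row2); precharges=1
Acc 4: bank0 row4 -> MISS (open row4); precharges=2
Acc 5: bank1 row4 -> MISS (open row4); precharges=3
Acc 6: bank1 row1 -> MISS (open row1); precharges=4
Acc 7: bank0 row2 -> MISS (open row2); precharges=5
Acc 8: bank0 row1 -> MISS (open row1); precharges=6
Acc 9: bank1 row3 -> MISS (open row3); precharges=7
Acc 10: bank0 row3 -> MISS (open row3); precharges=8
Acc 11: bank0 row2 -> MISS (open row2); precharges=9
Acc 12: bank1 row1 -> MISS (open row1); precharges=10
Acc 13: bank1 row2 -> MISS (open row2); precharges=11

Answer: M M M M M M M M M M M M M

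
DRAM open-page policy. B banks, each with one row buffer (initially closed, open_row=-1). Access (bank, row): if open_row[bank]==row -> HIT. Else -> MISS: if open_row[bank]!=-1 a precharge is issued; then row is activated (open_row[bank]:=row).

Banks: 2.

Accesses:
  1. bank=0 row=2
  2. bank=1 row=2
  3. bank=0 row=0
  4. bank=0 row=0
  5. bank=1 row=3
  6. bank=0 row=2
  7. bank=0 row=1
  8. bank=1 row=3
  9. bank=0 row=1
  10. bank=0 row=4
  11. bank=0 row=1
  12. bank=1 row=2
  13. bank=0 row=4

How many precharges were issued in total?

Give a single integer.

Answer: 8

Derivation:
Acc 1: bank0 row2 -> MISS (open row2); precharges=0
Acc 2: bank1 row2 -> MISS (open row2); precharges=0
Acc 3: bank0 row0 -> MISS (open row0); precharges=1
Acc 4: bank0 row0 -> HIT
Acc 5: bank1 row3 -> MISS (open row3); precharges=2
Acc 6: bank0 row2 -> MISS (open row2); precharges=3
Acc 7: bank0 row1 -> MISS (open row1); precharges=4
Acc 8: bank1 row3 -> HIT
Acc 9: bank0 row1 -> HIT
Acc 10: bank0 row4 -> MISS (open row4); precharges=5
Acc 11: bank0 row1 -> MISS (open row1); precharges=6
Acc 12: bank1 row2 -> MISS (open row2); precharges=7
Acc 13: bank0 row4 -> MISS (open row4); precharges=8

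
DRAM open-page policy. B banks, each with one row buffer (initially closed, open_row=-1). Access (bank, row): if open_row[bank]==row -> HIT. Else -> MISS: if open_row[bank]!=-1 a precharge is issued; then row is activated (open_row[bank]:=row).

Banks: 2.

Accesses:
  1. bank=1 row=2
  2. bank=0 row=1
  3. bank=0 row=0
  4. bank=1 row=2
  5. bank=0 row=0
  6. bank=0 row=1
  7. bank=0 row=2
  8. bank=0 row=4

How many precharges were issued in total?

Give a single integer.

Answer: 4

Derivation:
Acc 1: bank1 row2 -> MISS (open row2); precharges=0
Acc 2: bank0 row1 -> MISS (open row1); precharges=0
Acc 3: bank0 row0 -> MISS (open row0); precharges=1
Acc 4: bank1 row2 -> HIT
Acc 5: bank0 row0 -> HIT
Acc 6: bank0 row1 -> MISS (open row1); precharges=2
Acc 7: bank0 row2 -> MISS (open row2); precharges=3
Acc 8: bank0 row4 -> MISS (open row4); precharges=4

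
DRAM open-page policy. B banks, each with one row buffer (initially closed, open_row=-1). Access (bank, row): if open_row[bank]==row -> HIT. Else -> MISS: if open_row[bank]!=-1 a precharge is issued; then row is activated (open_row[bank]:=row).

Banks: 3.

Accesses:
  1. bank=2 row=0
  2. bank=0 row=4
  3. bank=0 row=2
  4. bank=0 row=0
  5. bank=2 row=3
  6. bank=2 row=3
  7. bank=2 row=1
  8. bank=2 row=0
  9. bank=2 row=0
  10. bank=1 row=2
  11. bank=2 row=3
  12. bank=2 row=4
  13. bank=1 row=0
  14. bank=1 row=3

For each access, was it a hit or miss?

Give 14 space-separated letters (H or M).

Answer: M M M M M H M M H M M M M M

Derivation:
Acc 1: bank2 row0 -> MISS (open row0); precharges=0
Acc 2: bank0 row4 -> MISS (open row4); precharges=0
Acc 3: bank0 row2 -> MISS (open row2); precharges=1
Acc 4: bank0 row0 -> MISS (open row0); precharges=2
Acc 5: bank2 row3 -> MISS (open row3); precharges=3
Acc 6: bank2 row3 -> HIT
Acc 7: bank2 row1 -> MISS (open row1); precharges=4
Acc 8: bank2 row0 -> MISS (open row0); precharges=5
Acc 9: bank2 row0 -> HIT
Acc 10: bank1 row2 -> MISS (open row2); precharges=5
Acc 11: bank2 row3 -> MISS (open row3); precharges=6
Acc 12: bank2 row4 -> MISS (open row4); precharges=7
Acc 13: bank1 row0 -> MISS (open row0); precharges=8
Acc 14: bank1 row3 -> MISS (open row3); precharges=9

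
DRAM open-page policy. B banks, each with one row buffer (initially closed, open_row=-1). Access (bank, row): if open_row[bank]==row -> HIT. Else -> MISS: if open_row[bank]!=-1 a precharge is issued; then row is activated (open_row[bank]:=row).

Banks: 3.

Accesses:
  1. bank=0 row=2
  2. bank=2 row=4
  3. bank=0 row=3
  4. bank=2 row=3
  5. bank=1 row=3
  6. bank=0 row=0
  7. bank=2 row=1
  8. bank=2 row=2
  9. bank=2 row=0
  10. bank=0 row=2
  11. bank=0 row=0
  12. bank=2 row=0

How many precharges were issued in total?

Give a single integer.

Acc 1: bank0 row2 -> MISS (open row2); precharges=0
Acc 2: bank2 row4 -> MISS (open row4); precharges=0
Acc 3: bank0 row3 -> MISS (open row3); precharges=1
Acc 4: bank2 row3 -> MISS (open row3); precharges=2
Acc 5: bank1 row3 -> MISS (open row3); precharges=2
Acc 6: bank0 row0 -> MISS (open row0); precharges=3
Acc 7: bank2 row1 -> MISS (open row1); precharges=4
Acc 8: bank2 row2 -> MISS (open row2); precharges=5
Acc 9: bank2 row0 -> MISS (open row0); precharges=6
Acc 10: bank0 row2 -> MISS (open row2); precharges=7
Acc 11: bank0 row0 -> MISS (open row0); precharges=8
Acc 12: bank2 row0 -> HIT

Answer: 8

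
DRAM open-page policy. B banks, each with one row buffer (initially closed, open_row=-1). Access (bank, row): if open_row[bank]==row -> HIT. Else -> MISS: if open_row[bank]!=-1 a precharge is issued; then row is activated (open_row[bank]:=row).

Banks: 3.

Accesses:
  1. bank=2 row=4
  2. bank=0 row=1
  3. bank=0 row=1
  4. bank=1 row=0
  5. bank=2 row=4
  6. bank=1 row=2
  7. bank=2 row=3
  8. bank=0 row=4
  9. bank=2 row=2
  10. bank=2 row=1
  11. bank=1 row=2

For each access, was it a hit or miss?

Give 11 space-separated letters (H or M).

Answer: M M H M H M M M M M H

Derivation:
Acc 1: bank2 row4 -> MISS (open row4); precharges=0
Acc 2: bank0 row1 -> MISS (open row1); precharges=0
Acc 3: bank0 row1 -> HIT
Acc 4: bank1 row0 -> MISS (open row0); precharges=0
Acc 5: bank2 row4 -> HIT
Acc 6: bank1 row2 -> MISS (open row2); precharges=1
Acc 7: bank2 row3 -> MISS (open row3); precharges=2
Acc 8: bank0 row4 -> MISS (open row4); precharges=3
Acc 9: bank2 row2 -> MISS (open row2); precharges=4
Acc 10: bank2 row1 -> MISS (open row1); precharges=5
Acc 11: bank1 row2 -> HIT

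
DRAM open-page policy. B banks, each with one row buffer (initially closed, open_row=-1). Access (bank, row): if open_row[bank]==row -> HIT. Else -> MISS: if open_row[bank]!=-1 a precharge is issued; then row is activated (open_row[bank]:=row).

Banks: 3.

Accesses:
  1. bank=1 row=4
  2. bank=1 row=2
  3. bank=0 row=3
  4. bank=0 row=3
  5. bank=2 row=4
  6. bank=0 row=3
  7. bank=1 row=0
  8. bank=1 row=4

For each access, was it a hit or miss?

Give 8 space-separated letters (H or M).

Acc 1: bank1 row4 -> MISS (open row4); precharges=0
Acc 2: bank1 row2 -> MISS (open row2); precharges=1
Acc 3: bank0 row3 -> MISS (open row3); precharges=1
Acc 4: bank0 row3 -> HIT
Acc 5: bank2 row4 -> MISS (open row4); precharges=1
Acc 6: bank0 row3 -> HIT
Acc 7: bank1 row0 -> MISS (open row0); precharges=2
Acc 8: bank1 row4 -> MISS (open row4); precharges=3

Answer: M M M H M H M M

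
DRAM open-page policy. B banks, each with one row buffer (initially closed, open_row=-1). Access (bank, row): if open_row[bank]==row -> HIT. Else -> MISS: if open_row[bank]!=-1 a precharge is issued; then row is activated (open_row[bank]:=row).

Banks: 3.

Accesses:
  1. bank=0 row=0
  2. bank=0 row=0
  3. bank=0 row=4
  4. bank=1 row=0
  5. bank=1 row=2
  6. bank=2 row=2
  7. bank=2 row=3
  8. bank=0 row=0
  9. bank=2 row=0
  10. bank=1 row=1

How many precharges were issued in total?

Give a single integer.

Answer: 6

Derivation:
Acc 1: bank0 row0 -> MISS (open row0); precharges=0
Acc 2: bank0 row0 -> HIT
Acc 3: bank0 row4 -> MISS (open row4); precharges=1
Acc 4: bank1 row0 -> MISS (open row0); precharges=1
Acc 5: bank1 row2 -> MISS (open row2); precharges=2
Acc 6: bank2 row2 -> MISS (open row2); precharges=2
Acc 7: bank2 row3 -> MISS (open row3); precharges=3
Acc 8: bank0 row0 -> MISS (open row0); precharges=4
Acc 9: bank2 row0 -> MISS (open row0); precharges=5
Acc 10: bank1 row1 -> MISS (open row1); precharges=6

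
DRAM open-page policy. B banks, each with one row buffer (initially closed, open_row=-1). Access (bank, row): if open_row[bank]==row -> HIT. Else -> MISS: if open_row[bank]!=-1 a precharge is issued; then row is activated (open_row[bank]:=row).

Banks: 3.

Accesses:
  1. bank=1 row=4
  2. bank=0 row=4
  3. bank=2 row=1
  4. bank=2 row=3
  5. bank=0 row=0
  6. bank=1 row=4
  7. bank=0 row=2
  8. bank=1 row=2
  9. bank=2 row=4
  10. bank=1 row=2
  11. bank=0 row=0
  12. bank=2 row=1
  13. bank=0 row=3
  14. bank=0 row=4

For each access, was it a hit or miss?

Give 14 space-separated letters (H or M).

Acc 1: bank1 row4 -> MISS (open row4); precharges=0
Acc 2: bank0 row4 -> MISS (open row4); precharges=0
Acc 3: bank2 row1 -> MISS (open row1); precharges=0
Acc 4: bank2 row3 -> MISS (open row3); precharges=1
Acc 5: bank0 row0 -> MISS (open row0); precharges=2
Acc 6: bank1 row4 -> HIT
Acc 7: bank0 row2 -> MISS (open row2); precharges=3
Acc 8: bank1 row2 -> MISS (open row2); precharges=4
Acc 9: bank2 row4 -> MISS (open row4); precharges=5
Acc 10: bank1 row2 -> HIT
Acc 11: bank0 row0 -> MISS (open row0); precharges=6
Acc 12: bank2 row1 -> MISS (open row1); precharges=7
Acc 13: bank0 row3 -> MISS (open row3); precharges=8
Acc 14: bank0 row4 -> MISS (open row4); precharges=9

Answer: M M M M M H M M M H M M M M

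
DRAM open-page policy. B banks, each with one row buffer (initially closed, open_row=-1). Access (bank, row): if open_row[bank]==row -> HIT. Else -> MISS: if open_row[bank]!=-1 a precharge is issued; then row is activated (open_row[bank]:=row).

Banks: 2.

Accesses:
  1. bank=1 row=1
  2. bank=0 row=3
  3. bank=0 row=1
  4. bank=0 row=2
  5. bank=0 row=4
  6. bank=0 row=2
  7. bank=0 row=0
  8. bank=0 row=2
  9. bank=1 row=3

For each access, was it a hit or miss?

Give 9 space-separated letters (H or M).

Acc 1: bank1 row1 -> MISS (open row1); precharges=0
Acc 2: bank0 row3 -> MISS (open row3); precharges=0
Acc 3: bank0 row1 -> MISS (open row1); precharges=1
Acc 4: bank0 row2 -> MISS (open row2); precharges=2
Acc 5: bank0 row4 -> MISS (open row4); precharges=3
Acc 6: bank0 row2 -> MISS (open row2); precharges=4
Acc 7: bank0 row0 -> MISS (open row0); precharges=5
Acc 8: bank0 row2 -> MISS (open row2); precharges=6
Acc 9: bank1 row3 -> MISS (open row3); precharges=7

Answer: M M M M M M M M M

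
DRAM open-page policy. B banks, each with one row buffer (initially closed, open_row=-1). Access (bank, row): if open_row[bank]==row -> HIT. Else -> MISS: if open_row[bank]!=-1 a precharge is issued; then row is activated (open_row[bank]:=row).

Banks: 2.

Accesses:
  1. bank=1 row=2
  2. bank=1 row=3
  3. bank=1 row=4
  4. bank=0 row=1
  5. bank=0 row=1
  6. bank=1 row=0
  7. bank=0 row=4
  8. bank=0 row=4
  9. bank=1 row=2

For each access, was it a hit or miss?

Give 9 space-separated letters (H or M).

Acc 1: bank1 row2 -> MISS (open row2); precharges=0
Acc 2: bank1 row3 -> MISS (open row3); precharges=1
Acc 3: bank1 row4 -> MISS (open row4); precharges=2
Acc 4: bank0 row1 -> MISS (open row1); precharges=2
Acc 5: bank0 row1 -> HIT
Acc 6: bank1 row0 -> MISS (open row0); precharges=3
Acc 7: bank0 row4 -> MISS (open row4); precharges=4
Acc 8: bank0 row4 -> HIT
Acc 9: bank1 row2 -> MISS (open row2); precharges=5

Answer: M M M M H M M H M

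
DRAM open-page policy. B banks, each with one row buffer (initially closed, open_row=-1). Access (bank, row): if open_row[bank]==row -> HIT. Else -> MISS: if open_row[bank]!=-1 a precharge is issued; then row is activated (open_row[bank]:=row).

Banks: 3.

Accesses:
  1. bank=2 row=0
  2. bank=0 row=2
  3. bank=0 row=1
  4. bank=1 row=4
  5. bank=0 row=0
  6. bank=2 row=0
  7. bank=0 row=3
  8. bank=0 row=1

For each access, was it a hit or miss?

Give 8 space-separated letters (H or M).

Acc 1: bank2 row0 -> MISS (open row0); precharges=0
Acc 2: bank0 row2 -> MISS (open row2); precharges=0
Acc 3: bank0 row1 -> MISS (open row1); precharges=1
Acc 4: bank1 row4 -> MISS (open row4); precharges=1
Acc 5: bank0 row0 -> MISS (open row0); precharges=2
Acc 6: bank2 row0 -> HIT
Acc 7: bank0 row3 -> MISS (open row3); precharges=3
Acc 8: bank0 row1 -> MISS (open row1); precharges=4

Answer: M M M M M H M M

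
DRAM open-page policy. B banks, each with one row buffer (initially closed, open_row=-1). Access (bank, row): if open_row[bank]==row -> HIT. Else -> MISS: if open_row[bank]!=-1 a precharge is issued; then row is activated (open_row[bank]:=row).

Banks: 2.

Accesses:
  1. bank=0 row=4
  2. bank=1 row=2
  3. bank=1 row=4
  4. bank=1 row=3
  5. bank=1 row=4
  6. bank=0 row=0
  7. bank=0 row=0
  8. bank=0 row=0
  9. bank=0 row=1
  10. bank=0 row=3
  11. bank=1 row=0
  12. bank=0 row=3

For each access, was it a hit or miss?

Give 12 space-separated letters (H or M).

Answer: M M M M M M H H M M M H

Derivation:
Acc 1: bank0 row4 -> MISS (open row4); precharges=0
Acc 2: bank1 row2 -> MISS (open row2); precharges=0
Acc 3: bank1 row4 -> MISS (open row4); precharges=1
Acc 4: bank1 row3 -> MISS (open row3); precharges=2
Acc 5: bank1 row4 -> MISS (open row4); precharges=3
Acc 6: bank0 row0 -> MISS (open row0); precharges=4
Acc 7: bank0 row0 -> HIT
Acc 8: bank0 row0 -> HIT
Acc 9: bank0 row1 -> MISS (open row1); precharges=5
Acc 10: bank0 row3 -> MISS (open row3); precharges=6
Acc 11: bank1 row0 -> MISS (open row0); precharges=7
Acc 12: bank0 row3 -> HIT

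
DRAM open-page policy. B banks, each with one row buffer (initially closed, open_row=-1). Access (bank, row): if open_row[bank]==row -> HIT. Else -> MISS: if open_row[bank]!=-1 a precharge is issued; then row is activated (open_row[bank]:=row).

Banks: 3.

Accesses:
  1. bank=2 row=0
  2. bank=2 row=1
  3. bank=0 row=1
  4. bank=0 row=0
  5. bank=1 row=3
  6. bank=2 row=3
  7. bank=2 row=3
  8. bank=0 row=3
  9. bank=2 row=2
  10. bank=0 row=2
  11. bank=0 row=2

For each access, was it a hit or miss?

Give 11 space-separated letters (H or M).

Answer: M M M M M M H M M M H

Derivation:
Acc 1: bank2 row0 -> MISS (open row0); precharges=0
Acc 2: bank2 row1 -> MISS (open row1); precharges=1
Acc 3: bank0 row1 -> MISS (open row1); precharges=1
Acc 4: bank0 row0 -> MISS (open row0); precharges=2
Acc 5: bank1 row3 -> MISS (open row3); precharges=2
Acc 6: bank2 row3 -> MISS (open row3); precharges=3
Acc 7: bank2 row3 -> HIT
Acc 8: bank0 row3 -> MISS (open row3); precharges=4
Acc 9: bank2 row2 -> MISS (open row2); precharges=5
Acc 10: bank0 row2 -> MISS (open row2); precharges=6
Acc 11: bank0 row2 -> HIT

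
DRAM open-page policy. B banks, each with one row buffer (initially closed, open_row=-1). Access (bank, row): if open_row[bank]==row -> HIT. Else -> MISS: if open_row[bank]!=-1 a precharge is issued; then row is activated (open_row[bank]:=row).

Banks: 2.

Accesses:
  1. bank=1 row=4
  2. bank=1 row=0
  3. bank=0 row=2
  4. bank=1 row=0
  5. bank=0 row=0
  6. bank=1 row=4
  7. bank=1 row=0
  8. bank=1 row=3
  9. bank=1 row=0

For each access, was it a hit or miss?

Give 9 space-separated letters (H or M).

Answer: M M M H M M M M M

Derivation:
Acc 1: bank1 row4 -> MISS (open row4); precharges=0
Acc 2: bank1 row0 -> MISS (open row0); precharges=1
Acc 3: bank0 row2 -> MISS (open row2); precharges=1
Acc 4: bank1 row0 -> HIT
Acc 5: bank0 row0 -> MISS (open row0); precharges=2
Acc 6: bank1 row4 -> MISS (open row4); precharges=3
Acc 7: bank1 row0 -> MISS (open row0); precharges=4
Acc 8: bank1 row3 -> MISS (open row3); precharges=5
Acc 9: bank1 row0 -> MISS (open row0); precharges=6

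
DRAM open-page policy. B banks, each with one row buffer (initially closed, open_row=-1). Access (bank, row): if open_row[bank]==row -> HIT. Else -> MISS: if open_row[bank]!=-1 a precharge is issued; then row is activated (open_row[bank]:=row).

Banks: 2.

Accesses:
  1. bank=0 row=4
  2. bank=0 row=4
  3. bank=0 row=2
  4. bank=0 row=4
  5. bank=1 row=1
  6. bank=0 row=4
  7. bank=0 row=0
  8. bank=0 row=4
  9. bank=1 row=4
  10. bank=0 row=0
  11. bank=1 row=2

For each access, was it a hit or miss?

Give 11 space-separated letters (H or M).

Answer: M H M M M H M M M M M

Derivation:
Acc 1: bank0 row4 -> MISS (open row4); precharges=0
Acc 2: bank0 row4 -> HIT
Acc 3: bank0 row2 -> MISS (open row2); precharges=1
Acc 4: bank0 row4 -> MISS (open row4); precharges=2
Acc 5: bank1 row1 -> MISS (open row1); precharges=2
Acc 6: bank0 row4 -> HIT
Acc 7: bank0 row0 -> MISS (open row0); precharges=3
Acc 8: bank0 row4 -> MISS (open row4); precharges=4
Acc 9: bank1 row4 -> MISS (open row4); precharges=5
Acc 10: bank0 row0 -> MISS (open row0); precharges=6
Acc 11: bank1 row2 -> MISS (open row2); precharges=7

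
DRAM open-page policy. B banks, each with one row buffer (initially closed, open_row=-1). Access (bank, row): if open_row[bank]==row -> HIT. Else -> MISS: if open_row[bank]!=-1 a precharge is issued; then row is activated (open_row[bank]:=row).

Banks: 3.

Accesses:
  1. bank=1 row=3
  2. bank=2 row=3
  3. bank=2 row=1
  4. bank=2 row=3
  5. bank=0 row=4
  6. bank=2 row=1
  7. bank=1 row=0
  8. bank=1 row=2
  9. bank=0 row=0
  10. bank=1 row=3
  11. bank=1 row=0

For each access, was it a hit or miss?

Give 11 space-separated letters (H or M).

Answer: M M M M M M M M M M M

Derivation:
Acc 1: bank1 row3 -> MISS (open row3); precharges=0
Acc 2: bank2 row3 -> MISS (open row3); precharges=0
Acc 3: bank2 row1 -> MISS (open row1); precharges=1
Acc 4: bank2 row3 -> MISS (open row3); precharges=2
Acc 5: bank0 row4 -> MISS (open row4); precharges=2
Acc 6: bank2 row1 -> MISS (open row1); precharges=3
Acc 7: bank1 row0 -> MISS (open row0); precharges=4
Acc 8: bank1 row2 -> MISS (open row2); precharges=5
Acc 9: bank0 row0 -> MISS (open row0); precharges=6
Acc 10: bank1 row3 -> MISS (open row3); precharges=7
Acc 11: bank1 row0 -> MISS (open row0); precharges=8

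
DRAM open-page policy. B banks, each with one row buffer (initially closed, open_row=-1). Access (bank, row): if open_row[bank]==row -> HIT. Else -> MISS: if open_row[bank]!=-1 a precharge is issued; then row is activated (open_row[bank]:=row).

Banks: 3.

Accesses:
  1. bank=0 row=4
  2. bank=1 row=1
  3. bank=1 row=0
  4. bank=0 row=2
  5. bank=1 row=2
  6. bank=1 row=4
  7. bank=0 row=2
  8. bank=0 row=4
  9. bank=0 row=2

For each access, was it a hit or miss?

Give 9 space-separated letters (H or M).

Answer: M M M M M M H M M

Derivation:
Acc 1: bank0 row4 -> MISS (open row4); precharges=0
Acc 2: bank1 row1 -> MISS (open row1); precharges=0
Acc 3: bank1 row0 -> MISS (open row0); precharges=1
Acc 4: bank0 row2 -> MISS (open row2); precharges=2
Acc 5: bank1 row2 -> MISS (open row2); precharges=3
Acc 6: bank1 row4 -> MISS (open row4); precharges=4
Acc 7: bank0 row2 -> HIT
Acc 8: bank0 row4 -> MISS (open row4); precharges=5
Acc 9: bank0 row2 -> MISS (open row2); precharges=6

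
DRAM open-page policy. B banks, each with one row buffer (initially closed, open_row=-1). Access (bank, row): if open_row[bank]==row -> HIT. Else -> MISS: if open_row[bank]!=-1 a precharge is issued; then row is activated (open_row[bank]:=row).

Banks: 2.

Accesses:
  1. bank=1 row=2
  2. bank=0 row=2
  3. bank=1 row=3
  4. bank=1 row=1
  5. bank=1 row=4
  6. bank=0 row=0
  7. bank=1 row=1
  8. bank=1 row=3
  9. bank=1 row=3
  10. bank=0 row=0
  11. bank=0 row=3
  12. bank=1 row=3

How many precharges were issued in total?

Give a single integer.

Acc 1: bank1 row2 -> MISS (open row2); precharges=0
Acc 2: bank0 row2 -> MISS (open row2); precharges=0
Acc 3: bank1 row3 -> MISS (open row3); precharges=1
Acc 4: bank1 row1 -> MISS (open row1); precharges=2
Acc 5: bank1 row4 -> MISS (open row4); precharges=3
Acc 6: bank0 row0 -> MISS (open row0); precharges=4
Acc 7: bank1 row1 -> MISS (open row1); precharges=5
Acc 8: bank1 row3 -> MISS (open row3); precharges=6
Acc 9: bank1 row3 -> HIT
Acc 10: bank0 row0 -> HIT
Acc 11: bank0 row3 -> MISS (open row3); precharges=7
Acc 12: bank1 row3 -> HIT

Answer: 7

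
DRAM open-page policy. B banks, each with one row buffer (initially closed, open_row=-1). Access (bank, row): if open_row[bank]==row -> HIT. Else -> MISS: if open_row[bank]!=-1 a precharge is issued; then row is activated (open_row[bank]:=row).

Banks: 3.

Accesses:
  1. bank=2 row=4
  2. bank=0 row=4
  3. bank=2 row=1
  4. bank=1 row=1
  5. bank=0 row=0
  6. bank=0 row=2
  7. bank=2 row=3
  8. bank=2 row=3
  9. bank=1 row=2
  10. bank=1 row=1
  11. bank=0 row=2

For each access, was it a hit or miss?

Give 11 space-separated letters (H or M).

Answer: M M M M M M M H M M H

Derivation:
Acc 1: bank2 row4 -> MISS (open row4); precharges=0
Acc 2: bank0 row4 -> MISS (open row4); precharges=0
Acc 3: bank2 row1 -> MISS (open row1); precharges=1
Acc 4: bank1 row1 -> MISS (open row1); precharges=1
Acc 5: bank0 row0 -> MISS (open row0); precharges=2
Acc 6: bank0 row2 -> MISS (open row2); precharges=3
Acc 7: bank2 row3 -> MISS (open row3); precharges=4
Acc 8: bank2 row3 -> HIT
Acc 9: bank1 row2 -> MISS (open row2); precharges=5
Acc 10: bank1 row1 -> MISS (open row1); precharges=6
Acc 11: bank0 row2 -> HIT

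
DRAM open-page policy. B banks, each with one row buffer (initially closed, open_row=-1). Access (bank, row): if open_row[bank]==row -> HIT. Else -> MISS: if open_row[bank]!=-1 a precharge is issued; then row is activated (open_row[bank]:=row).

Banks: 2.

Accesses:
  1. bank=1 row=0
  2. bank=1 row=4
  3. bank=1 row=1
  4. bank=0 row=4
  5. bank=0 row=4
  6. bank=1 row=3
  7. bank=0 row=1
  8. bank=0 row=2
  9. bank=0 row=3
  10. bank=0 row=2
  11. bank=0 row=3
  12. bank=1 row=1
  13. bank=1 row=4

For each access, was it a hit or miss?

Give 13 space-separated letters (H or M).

Answer: M M M M H M M M M M M M M

Derivation:
Acc 1: bank1 row0 -> MISS (open row0); precharges=0
Acc 2: bank1 row4 -> MISS (open row4); precharges=1
Acc 3: bank1 row1 -> MISS (open row1); precharges=2
Acc 4: bank0 row4 -> MISS (open row4); precharges=2
Acc 5: bank0 row4 -> HIT
Acc 6: bank1 row3 -> MISS (open row3); precharges=3
Acc 7: bank0 row1 -> MISS (open row1); precharges=4
Acc 8: bank0 row2 -> MISS (open row2); precharges=5
Acc 9: bank0 row3 -> MISS (open row3); precharges=6
Acc 10: bank0 row2 -> MISS (open row2); precharges=7
Acc 11: bank0 row3 -> MISS (open row3); precharges=8
Acc 12: bank1 row1 -> MISS (open row1); precharges=9
Acc 13: bank1 row4 -> MISS (open row4); precharges=10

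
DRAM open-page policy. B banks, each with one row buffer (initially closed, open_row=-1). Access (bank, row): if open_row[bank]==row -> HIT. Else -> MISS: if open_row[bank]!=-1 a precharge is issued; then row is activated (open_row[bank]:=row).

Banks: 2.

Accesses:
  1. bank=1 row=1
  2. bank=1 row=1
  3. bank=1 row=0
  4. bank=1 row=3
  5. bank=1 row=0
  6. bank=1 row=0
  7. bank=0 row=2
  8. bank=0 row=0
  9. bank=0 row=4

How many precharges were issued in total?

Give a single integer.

Acc 1: bank1 row1 -> MISS (open row1); precharges=0
Acc 2: bank1 row1 -> HIT
Acc 3: bank1 row0 -> MISS (open row0); precharges=1
Acc 4: bank1 row3 -> MISS (open row3); precharges=2
Acc 5: bank1 row0 -> MISS (open row0); precharges=3
Acc 6: bank1 row0 -> HIT
Acc 7: bank0 row2 -> MISS (open row2); precharges=3
Acc 8: bank0 row0 -> MISS (open row0); precharges=4
Acc 9: bank0 row4 -> MISS (open row4); precharges=5

Answer: 5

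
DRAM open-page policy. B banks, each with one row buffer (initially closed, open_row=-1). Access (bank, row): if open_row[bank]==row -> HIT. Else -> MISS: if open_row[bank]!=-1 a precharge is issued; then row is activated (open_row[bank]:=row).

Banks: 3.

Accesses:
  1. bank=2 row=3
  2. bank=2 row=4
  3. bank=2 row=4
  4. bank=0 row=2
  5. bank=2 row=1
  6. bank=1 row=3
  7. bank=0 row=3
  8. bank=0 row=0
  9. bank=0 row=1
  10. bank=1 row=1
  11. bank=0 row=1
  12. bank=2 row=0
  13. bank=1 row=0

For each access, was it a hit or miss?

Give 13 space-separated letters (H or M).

Acc 1: bank2 row3 -> MISS (open row3); precharges=0
Acc 2: bank2 row4 -> MISS (open row4); precharges=1
Acc 3: bank2 row4 -> HIT
Acc 4: bank0 row2 -> MISS (open row2); precharges=1
Acc 5: bank2 row1 -> MISS (open row1); precharges=2
Acc 6: bank1 row3 -> MISS (open row3); precharges=2
Acc 7: bank0 row3 -> MISS (open row3); precharges=3
Acc 8: bank0 row0 -> MISS (open row0); precharges=4
Acc 9: bank0 row1 -> MISS (open row1); precharges=5
Acc 10: bank1 row1 -> MISS (open row1); precharges=6
Acc 11: bank0 row1 -> HIT
Acc 12: bank2 row0 -> MISS (open row0); precharges=7
Acc 13: bank1 row0 -> MISS (open row0); precharges=8

Answer: M M H M M M M M M M H M M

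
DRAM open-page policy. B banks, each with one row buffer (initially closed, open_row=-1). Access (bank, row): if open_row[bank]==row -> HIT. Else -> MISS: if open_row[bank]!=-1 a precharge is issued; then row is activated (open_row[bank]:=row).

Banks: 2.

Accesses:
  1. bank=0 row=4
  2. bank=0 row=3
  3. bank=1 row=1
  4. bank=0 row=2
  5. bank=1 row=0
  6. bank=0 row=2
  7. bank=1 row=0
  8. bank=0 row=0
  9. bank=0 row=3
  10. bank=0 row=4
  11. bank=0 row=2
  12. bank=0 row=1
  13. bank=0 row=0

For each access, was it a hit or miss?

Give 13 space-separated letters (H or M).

Answer: M M M M M H H M M M M M M

Derivation:
Acc 1: bank0 row4 -> MISS (open row4); precharges=0
Acc 2: bank0 row3 -> MISS (open row3); precharges=1
Acc 3: bank1 row1 -> MISS (open row1); precharges=1
Acc 4: bank0 row2 -> MISS (open row2); precharges=2
Acc 5: bank1 row0 -> MISS (open row0); precharges=3
Acc 6: bank0 row2 -> HIT
Acc 7: bank1 row0 -> HIT
Acc 8: bank0 row0 -> MISS (open row0); precharges=4
Acc 9: bank0 row3 -> MISS (open row3); precharges=5
Acc 10: bank0 row4 -> MISS (open row4); precharges=6
Acc 11: bank0 row2 -> MISS (open row2); precharges=7
Acc 12: bank0 row1 -> MISS (open row1); precharges=8
Acc 13: bank0 row0 -> MISS (open row0); precharges=9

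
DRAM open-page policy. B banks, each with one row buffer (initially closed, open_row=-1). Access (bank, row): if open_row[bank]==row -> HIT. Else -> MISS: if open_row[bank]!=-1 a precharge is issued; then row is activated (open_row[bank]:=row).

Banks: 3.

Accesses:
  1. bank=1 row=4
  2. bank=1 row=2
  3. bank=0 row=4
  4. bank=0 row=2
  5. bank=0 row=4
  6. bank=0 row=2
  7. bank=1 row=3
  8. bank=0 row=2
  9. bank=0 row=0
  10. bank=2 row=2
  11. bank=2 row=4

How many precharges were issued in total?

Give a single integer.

Acc 1: bank1 row4 -> MISS (open row4); precharges=0
Acc 2: bank1 row2 -> MISS (open row2); precharges=1
Acc 3: bank0 row4 -> MISS (open row4); precharges=1
Acc 4: bank0 row2 -> MISS (open row2); precharges=2
Acc 5: bank0 row4 -> MISS (open row4); precharges=3
Acc 6: bank0 row2 -> MISS (open row2); precharges=4
Acc 7: bank1 row3 -> MISS (open row3); precharges=5
Acc 8: bank0 row2 -> HIT
Acc 9: bank0 row0 -> MISS (open row0); precharges=6
Acc 10: bank2 row2 -> MISS (open row2); precharges=6
Acc 11: bank2 row4 -> MISS (open row4); precharges=7

Answer: 7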